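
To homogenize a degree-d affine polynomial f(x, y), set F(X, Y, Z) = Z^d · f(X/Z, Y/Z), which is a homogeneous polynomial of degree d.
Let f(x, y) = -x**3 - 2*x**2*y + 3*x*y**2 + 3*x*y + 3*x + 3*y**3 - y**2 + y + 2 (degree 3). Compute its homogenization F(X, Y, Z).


F(X, Y, Z) = -X**3 - 2*X**2*Y + 3*X*Y**2 + 3*X*Y*Z + 3*X*Z**2 + 3*Y**3 - Y**2*Z + Y*Z**2 + 2*Z**3

deg(f) = 3.
Substitute x = X/Z, y = Y/Z into f, then multiply by Z^3.
  monomial -1·x^3·y^0 ↦ -1·X^3·Y^0·Z^0.
  monomial -2·x^2·y^1 ↦ -2·X^2·Y^1·Z^0.
  monomial 3·x^1·y^2 ↦ 3·X^1·Y^2·Z^0.
  monomial 3·x^1·y^1 ↦ 3·X^1·Y^1·Z^1.
  monomial 3·x^1·y^0 ↦ 3·X^1·Y^0·Z^2.
  monomial 3·x^0·y^3 ↦ 3·X^0·Y^3·Z^0.
  monomial -1·x^0·y^2 ↦ -1·X^0·Y^2·Z^1.
  monomial 1·x^0·y^1 ↦ 1·X^0·Y^1·Z^2.
  monomial 2·x^0·y^0 ↦ 2·X^0·Y^0·Z^3.
Collecting: F(X, Y, Z) = -X**3 - 2*X**2*Y + 3*X*Y**2 + 3*X*Y*Z + 3*X*Z**2 + 3*Y**3 - Y**2*Z + Y*Z**2 + 2*Z**3.


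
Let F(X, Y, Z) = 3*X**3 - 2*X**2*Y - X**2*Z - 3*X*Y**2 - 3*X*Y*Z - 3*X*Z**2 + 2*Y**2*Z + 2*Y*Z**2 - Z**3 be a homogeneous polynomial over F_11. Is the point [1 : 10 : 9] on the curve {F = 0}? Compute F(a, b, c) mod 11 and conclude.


F(1,10,9) ≡ 4 (mod 11); P is NOT on the curve.

Evaluate F(1, 10, 9) term-by-term (mod 11).
  3*X**3 ↦ 3·1·1·1 = 3
  -2*X**2*Y ↦ -2·1·10·1 = -20
  -X**2*Z ↦ -1·1·1·9 = -9
  -3*X*Y**2 ↦ -3·1·100·1 = -300
  -3*X*Y*Z ↦ -3·1·10·9 = -270
  -3*X*Z**2 ↦ -3·1·1·81 = -243
  2*Y**2*Z ↦ 2·1·100·9 = 1800
  2*Y*Z**2 ↦ 2·1·10·81 = 1620
  -Z**3 ↦ -1·1·1·729 = -729
Sum: F(1, 10, 9) = (3) + (-20) + (-9) + (-300) + (-270) + (-243) + (1800) + (1620) + (-729) = 1852.
Reducing mod 11: 1852 ≡ 4 (mod 11).
Since F(a, b, c) ≡ 4 ≠ 0 (mod 11), P does NOT lie on the curve.


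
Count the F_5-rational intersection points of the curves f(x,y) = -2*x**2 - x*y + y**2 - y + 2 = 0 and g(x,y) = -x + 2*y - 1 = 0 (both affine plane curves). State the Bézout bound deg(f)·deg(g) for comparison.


Common zeros: {(3, 2), (4, 0)}; count = 2; Bézout bound = 2.

deg(f) = 2, deg(g) = 1, so Bézout bound = 2.
Scan x ∈ F_5. For each x, list the y ∈ F_5 with f(x, y) ≡ 0 and those with g(x, y) ≡ 0 (mod 5); the common zeros in that column are the intersection.
  x = 0: f ≡ 0 at y ∈ ∅; g ≡ 0 at y ∈ {3}; common: ∅.
  x = 1: f ≡ 0 at y ∈ {0, 2}; g ≡ 0 at y ∈ {1}; common: ∅.
  x = 2: f ≡ 0 at y ∈ ∅; g ≡ 0 at y ∈ {4}; common: ∅.
  x = 3: f ≡ 0 at y ∈ {2}; g ≡ 0 at y ∈ {2}; common: {2}.
  x = 4: f ≡ 0 at y ∈ {0}; g ≡ 0 at y ∈ {0}; common: {0}.
Collecting: common zeros = {(3, 2), (4, 0)}, so the count is 2.
Comparison with the Bézout bound: 2 ≤ 2 = deg(f)·deg(g), as expected for curves with no common component (the bound is attained).


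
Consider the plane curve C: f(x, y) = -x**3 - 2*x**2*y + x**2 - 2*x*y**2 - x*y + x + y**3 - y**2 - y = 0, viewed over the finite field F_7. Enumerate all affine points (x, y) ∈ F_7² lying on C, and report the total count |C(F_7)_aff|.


Affine F_7-points: {(0, 0), (3, 5), (4, 5), (5, 1), (5, 5)}; count = 5.

For each of the 49 pairs (x, y) ∈ F_7², evaluate f(x, y) mod 7. Record the zeros.
  x = 0: [0↦0, 1↦6, 2↦2, 3↦1, 4↦2, 5↦4, 6↦6]  zeros at y ∈ {0}
  x = 1: [0↦1, 1↦2, 2↦3, 3↦3, 4↦1, 5↦3, 6↦1]  zeros at y ∈ ∅
  x = 2: [0↦5, 1↦4, 2↦6, 3↦3, 4↦1, 5↦6, 6↦3]  zeros at y ∈ ∅
  x = 3: [0↦6, 1↦6, 2↦5, 3↦2, 4↦3, 5↦0, 6↦6]  zeros at y ∈ {5}
  x = 4: [0↦5, 1↦2, 2↦1, 3↦1, 4↦1, 5↦0, 6↦4]  zeros at y ∈ {5}
  x = 5: [0↦3, 1↦0, 2↦2, 3↦1, 4↦3, 5↦0, 6↦5]  zeros at y ∈ {1, 5}
  x = 6: [0↦1, 1↦1, 2↦2, 3↦3, 4↦3, 5↦1, 6↦3]  zeros at y ∈ ∅
Collecting zeros: affine points = {(0, 0), (3, 5), (4, 5), (5, 1), (5, 5)}.
Total count |C(F_7)_aff| = 5.


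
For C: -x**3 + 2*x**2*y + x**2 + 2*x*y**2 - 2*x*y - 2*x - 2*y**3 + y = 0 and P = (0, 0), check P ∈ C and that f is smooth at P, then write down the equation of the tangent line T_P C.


Tangent line at P: -2*x + y = 0.

Step 1: f(0, 0) = 0, so P lies on C.
Step 2: partial derivatives
  f_x(x, y) = -3*x**2 + 4*x*y + 2*x + 2*y**2 - 2*y - 2, f_y(x, y) = 2*x**2 + 4*x*y - 2*x - 6*y**2 + 1.
  f_x(P) = -2, f_y(P) = 1 (gradient nonzero, so P is smooth).
Step 3: tangent line at P: -2·(x − 0) + 1·(y − 0) = 0.
Expanding: -2*x + y = 0.


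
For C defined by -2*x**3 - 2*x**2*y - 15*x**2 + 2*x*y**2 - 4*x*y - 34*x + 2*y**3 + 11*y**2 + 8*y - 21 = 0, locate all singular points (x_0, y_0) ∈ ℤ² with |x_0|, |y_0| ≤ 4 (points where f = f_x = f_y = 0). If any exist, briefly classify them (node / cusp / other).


Singular points: {(-2, -1)}; classification: node.

Compute partial derivatives:
  f_x = -6*x**2 - 4*x*y - 30*x + 2*y**2 - 4*y - 34.
  f_y = -2*x**2 + 4*x*y - 4*x + 6*y**2 + 22*y + 8.
Scan x_0 ∈ {−4, ..., 4}. For each x_0, f_y(x_0, y) is a polynomial in y; find its integer roots y ∈ {−4, ..., 4}, then test f_x and f at those candidates.
  x = -4: f_y(-4, y) = 6*y**2 + 6*y - 8; no integer root y with |y| ≤ 4.
  x = -3: f_y(-3, y) = 6*y**2 + 10*y + 2; no integer root y with |y| ≤ 4.
  x = -2: f_y(-2, y) = 6*y**2 + 14*y + 8; vanishes at y ∈ {-1}. (-2, -1): f_x = 0, f = 0 — SINGULAR.
  x = -1: f_y(-1, y) = 6*y**2 + 18*y + 10; no integer root y with |y| ≤ 4.
  x = 0: f_y(0, y) = 6*y**2 + 22*y + 8; no integer root y with |y| ≤ 4.
  x = 1: f_y(1, y) = 6*y**2 + 26*y + 2; no integer root y with |y| ≤ 4.
  x = 2: f_y(2, y) = 6*y**2 + 30*y - 8; no integer root y with |y| ≤ 4.
  x = 3: f_y(3, y) = 6*y**2 + 34*y - 22; no integer root y with |y| ≤ 4.
  x = 4: f_y(4, y) = 6*y**2 + 38*y - 40; no integer root y with |y| ≤ 4.
Only singular point on the grid: (-2, -1).
Classify: substitute x = -2 + u, y = -1 + v and expand: f = -2*u**3 - 2*u**2*v - u**2 + 2*u*v**2 + 2*v**3 + v**2.
No constant or linear terms (consistent with a singular point). Quadratic part: -u**2 + v**2. Cubic part: -2*u**3 - 2*u**2*v + 2*u*v**2 + 2*v**3.
The quadratic part v**2 - u**2 = (v − u)(v + u) splits into two distinct linear factors, so there are two distinct tangent lines y − -1 = ±(x − -2) — this is a node (ordinary double point).
Classification: node.


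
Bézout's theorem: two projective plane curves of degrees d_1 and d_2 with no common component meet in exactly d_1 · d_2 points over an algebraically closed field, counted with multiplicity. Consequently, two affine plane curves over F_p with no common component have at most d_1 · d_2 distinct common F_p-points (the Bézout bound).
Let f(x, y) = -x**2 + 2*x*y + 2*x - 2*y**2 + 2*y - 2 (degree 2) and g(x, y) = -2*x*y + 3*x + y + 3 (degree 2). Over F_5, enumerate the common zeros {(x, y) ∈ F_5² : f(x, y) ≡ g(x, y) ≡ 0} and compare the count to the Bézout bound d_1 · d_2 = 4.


Common zeros: {(4, 0)}; count = 1; Bézout bound = 4.

deg(f) = 2, deg(g) = 2, so Bézout bound = 4.
Scan x ∈ F_5. For each x, list the y ∈ F_5 with f(x, y) ≡ 0 and those with g(x, y) ≡ 0 (mod 5); the common zeros in that column are the intersection.
  x = 0: f ≡ 0 at y ∈ ∅; g ≡ 0 at y ∈ {2}; common: ∅.
  x = 1: f ≡ 0 at y ∈ ∅; g ≡ 0 at y ∈ {1}; common: ∅.
  x = 2: f ≡ 0 at y ∈ {4}; g ≡ 0 at y ∈ {3}; common: ∅.
  x = 3: f ≡ 0 at y ∈ {0, 4}; g ≡ 0 at y ∈ ∅; common: ∅.
  x = 4: f ≡ 0 at y ∈ {0}; g ≡ 0 at y ∈ {0}; common: {0}.
Collecting: common zeros = {(4, 0)}, so the count is 1.
Comparison with the Bézout bound: 1 ≤ 4 = deg(f)·deg(g), as expected for curves with no common component (the affine F_5-count falls short of the bound because intersections may lie at infinity, over extension fields, or carry multiplicity).


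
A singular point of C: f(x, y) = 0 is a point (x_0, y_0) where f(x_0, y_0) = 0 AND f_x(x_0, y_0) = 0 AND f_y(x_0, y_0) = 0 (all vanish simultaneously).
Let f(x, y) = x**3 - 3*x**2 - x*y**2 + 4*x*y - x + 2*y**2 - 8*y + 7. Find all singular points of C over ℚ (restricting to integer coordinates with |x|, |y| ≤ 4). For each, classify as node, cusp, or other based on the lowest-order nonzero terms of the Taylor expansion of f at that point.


Singular points: {(1, 2)}; classification: cusp.

Compute partial derivatives:
  f_x = 3*x**2 - 6*x - y**2 + 4*y - 1.
  f_y = -2*x*y + 4*x + 4*y - 8.
Scan x_0 ∈ {−4, ..., 4}. For each x_0, f_y(x_0, y) is a polynomial in y; find its integer roots y ∈ {−4, ..., 4}, then test f_x and f at those candidates.
  x = -4: f_y(-4, y) = 12*y - 24; vanishes at y ∈ {2}. (-4, 2): f_x = 75 ≠ 0.
  x = -3: f_y(-3, y) = 10*y - 20; vanishes at y ∈ {2}. (-3, 2): f_x = 48 ≠ 0.
  x = -2: f_y(-2, y) = 8*y - 16; vanishes at y ∈ {2}. (-2, 2): f_x = 27 ≠ 0.
  x = -1: f_y(-1, y) = 6*y - 12; vanishes at y ∈ {2}. (-1, 2): f_x = 12 ≠ 0.
  x = 0: f_y(0, y) = 4*y - 8; vanishes at y ∈ {2}. (0, 2): f_x = 3 ≠ 0.
  x = 1: f_y(1, y) = 2*y - 4; vanishes at y ∈ {2}. (1, 2): f_x = 0, f = 0 — SINGULAR.
  x = 2: f_y(2, y) = 0; vanishes at y ∈ {-4, -3, -2, -1, 0, 1, 2, 3, 4}. (2, -4): f_x = -33 ≠ 0; (2, -3): f_x = -22 ≠ 0; (2, -2): f_x = -13 ≠ 0; (2, -1): f_x = -6 ≠ 0; (2, 0): f_x = -1 ≠ 0; (2, 1): f_x = 2 ≠ 0; (2, 2): f_x = 3 ≠ 0; (2, 3): f_x = 2 ≠ 0; (2, 4): f_x = -1 ≠ 0.
  x = 3: f_y(3, y) = 4 - 2*y; vanishes at y ∈ {2}. (3, 2): f_x = 12 ≠ 0.
  x = 4: f_y(4, y) = 8 - 4*y; vanishes at y ∈ {2}. (4, 2): f_x = 27 ≠ 0.
Only singular point on the grid: (1, 2).
Classify: substitute x = 1 + u, y = 2 + v and expand: f = u**3 - u*v**2 + v**2.
No constant or linear terms (consistent with a singular point). Quadratic part: v**2. Cubic part: u**3 - u*v**2.
The quadratic part v**2 is a perfect square, so there is a single (double) tangent line v = 0, i.e. y = 2. Restricting the cubic part to that line (v = 0) leaves u**3 ≠ 0, so f is not divisible by v and the branch is v² ≈ -u**3 to lowest order — this is a cusp.
Classification: cusp.


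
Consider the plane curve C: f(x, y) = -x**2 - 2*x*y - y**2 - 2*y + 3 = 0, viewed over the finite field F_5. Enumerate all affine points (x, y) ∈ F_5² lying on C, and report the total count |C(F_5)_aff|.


Affine F_5-points: {(0, 1), (0, 2), (1, 2), (1, 4), (3, 1)}; count = 5.

For each of the 25 pairs (x, y) ∈ F_5², evaluate f(x, y) mod 5. Record the zeros.
  x = 0: [0↦3, 1↦0, 2↦0, 3↦3, 4↦4]  zeros at y ∈ {1, 2}
  x = 1: [0↦2, 1↦2, 2↦0, 3↦1, 4↦0]  zeros at y ∈ {2, 4}
  x = 2: [0↦4, 1↦2, 2↦3, 3↦2, 4↦4]  zeros at y ∈ ∅
  x = 3: [0↦4, 1↦0, 2↦4, 3↦1, 4↦1]  zeros at y ∈ {1}
  x = 4: [0↦2, 1↦1, 2↦3, 3↦3, 4↦1]  zeros at y ∈ ∅
Collecting zeros: affine points = {(0, 1), (0, 2), (1, 2), (1, 4), (3, 1)}.
Total count |C(F_5)_aff| = 5.


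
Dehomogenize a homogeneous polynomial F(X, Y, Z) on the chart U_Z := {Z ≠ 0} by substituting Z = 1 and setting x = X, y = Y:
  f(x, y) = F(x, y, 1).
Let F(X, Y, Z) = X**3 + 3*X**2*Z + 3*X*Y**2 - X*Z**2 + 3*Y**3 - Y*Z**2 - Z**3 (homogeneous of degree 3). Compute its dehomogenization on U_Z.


f(x, y) = x**3 + 3*x**2 + 3*x*y**2 - x + 3*y**3 - y - 1

On U_Z we set Z = 1. Each monomial c·X^i·Y^j·Z^k in F becomes c·x^i·y^j·1^k = c·x^i·y^j.
Substituting Z = 1: F(X, Y, 1) = x**3 + 3*x**2 + 3*x*y**2 - x + 3*y**3 - y - 1.
Note: deg(f) ≤ deg(F) = 3; strict inequality happens when F is divisible by Z (lost terms).


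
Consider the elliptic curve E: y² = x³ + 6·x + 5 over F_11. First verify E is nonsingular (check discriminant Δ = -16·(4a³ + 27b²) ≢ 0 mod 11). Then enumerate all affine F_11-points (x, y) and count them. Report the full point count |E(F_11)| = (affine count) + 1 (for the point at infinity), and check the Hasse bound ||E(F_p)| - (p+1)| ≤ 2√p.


Affine points = {(0, 4), (0, 7), (1, 1), (1, 10), (2, 5), (2, 6), (4, 4), (4, 7), (6, 2), (6, 9), (7, 4), (7, 7), (8, 2), (8, 9), (10, 3), (10, 8)}; affine count = 16; |E(F_11)| = 17.

Discriminant check: Δ ∝ 4a³ + 27b² = 4·6³ + 27·5² = 4·216 + 27·25 ≡ 10 (mod 11). Nonzero ⇒ E is nonsingular.
For each x ∈ F_11, compute rhs = x³ + 6·x + 5 mod 11, then count y ∈ F_11 with y² ≡ rhs.
  x = 0: rhs = 5, matching y values: 4, 7 (2 points).
  x = 1: rhs = 1, matching y values: 1, 10 (2 points).
  x = 2: rhs = 3, matching y values: 5, 6 (2 points).
  x = 3: rhs = 6, matching y values: none (0 points).
  x = 4: rhs = 5, matching y values: 4, 7 (2 points).
  x = 5: rhs = 6, matching y values: none (0 points).
  x = 6: rhs = 4, matching y values: 2, 9 (2 points).
  x = 7: rhs = 5, matching y values: 4, 7 (2 points).
  x = 8: rhs = 4, matching y values: 2, 9 (2 points).
  x = 9: rhs = 7, matching y values: none (0 points).
  x = 10: rhs = 9, matching y values: 3, 8 (2 points).
Total affine count: 16.
Full point count |E(F_11)| = 16 + 1 = 17.
Hasse bound: |17 − (11+1)| = |5| = 5 ≤ 2√11 ≈ 6.6332 ✓.


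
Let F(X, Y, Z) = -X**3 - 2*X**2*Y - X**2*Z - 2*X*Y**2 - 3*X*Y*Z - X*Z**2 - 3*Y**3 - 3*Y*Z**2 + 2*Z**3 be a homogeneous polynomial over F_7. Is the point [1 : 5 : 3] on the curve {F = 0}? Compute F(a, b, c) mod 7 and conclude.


F(1,5,3) ≡ 0 (mod 7); P is on the curve.

Evaluate F(1, 5, 3) term-by-term (mod 7).
  -X**3 ↦ -1·1·1·1 = -1
  -2*X**2*Y ↦ -2·1·5·1 = -10
  -X**2*Z ↦ -1·1·1·3 = -3
  -2*X*Y**2 ↦ -2·1·25·1 = -50
  -3*X*Y*Z ↦ -3·1·5·3 = -45
  -X*Z**2 ↦ -1·1·1·9 = -9
  -3*Y**3 ↦ -3·1·125·1 = -375
  -3*Y*Z**2 ↦ -3·1·5·9 = -135
  2*Z**3 ↦ 2·1·1·27 = 54
Sum: F(1, 5, 3) = (-1) + (-10) + (-3) + (-50) + (-45) + (-9) + (-375) + (-135) + (54) = -574.
Reducing mod 7: -574 ≡ 0 (mod 7).
Since F(a, b, c) ≡ 0 (mod 7), P lies on the curve.


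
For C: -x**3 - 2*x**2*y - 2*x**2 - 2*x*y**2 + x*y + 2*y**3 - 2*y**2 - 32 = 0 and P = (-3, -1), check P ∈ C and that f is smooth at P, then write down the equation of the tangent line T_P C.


Tangent line at P: -30*x - 23*y - 113 = 0.

Step 1: f(-3, -1) = 0, so P lies on C.
Step 2: partial derivatives
  f_x(x, y) = -3*x**2 - 4*x*y - 4*x - 2*y**2 + y, f_y(x, y) = -2*x**2 - 4*x*y + x + 6*y**2 - 4*y.
  f_x(P) = -30, f_y(P) = -23 (gradient nonzero, so P is smooth).
Step 3: tangent line at P: -30·(x − -3) + -23·(y − -1) = 0.
Expanding: -30*x - 23*y - 113 = 0.


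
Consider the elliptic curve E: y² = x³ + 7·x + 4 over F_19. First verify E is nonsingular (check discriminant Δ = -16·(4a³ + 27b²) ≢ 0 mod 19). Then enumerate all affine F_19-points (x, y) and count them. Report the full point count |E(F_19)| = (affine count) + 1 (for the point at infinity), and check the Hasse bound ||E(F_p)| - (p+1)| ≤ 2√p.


Affine points = {(0, 2), (0, 17), (2, 8), (2, 11), (4, 1), (4, 18), (7, 4), (7, 15), (9, 6), (9, 13), (11, 5), (11, 14), (12, 7), (12, 12), (15, 8), (15, 11), (17, 1), (17, 18)}; affine count = 18; |E(F_19)| = 19.

Discriminant check: Δ ∝ 4a³ + 27b² = 4·7³ + 27·4² = 4·343 + 27·16 ≡ 18 (mod 19). Nonzero ⇒ E is nonsingular.
For each x ∈ F_19, compute rhs = x³ + 7·x + 4 mod 19, then count y ∈ F_19 with y² ≡ rhs.
  x = 0: rhs = 4, matching y values: 2, 17 (2 points).
  x = 1: rhs = 12, matching y values: none (0 points).
  x = 2: rhs = 7, matching y values: 8, 11 (2 points).
  x = 3: rhs = 14, matching y values: none (0 points).
  x = 4: rhs = 1, matching y values: 1, 18 (2 points).
  x = 5: rhs = 12, matching y values: none (0 points).
  x = 6: rhs = 15, matching y values: none (0 points).
  x = 7: rhs = 16, matching y values: 4, 15 (2 points).
  x = 8: rhs = 2, matching y values: none (0 points).
  x = 9: rhs = 17, matching y values: 6, 13 (2 points).
  x = 10: rhs = 10, matching y values: none (0 points).
  x = 11: rhs = 6, matching y values: 5, 14 (2 points).
  x = 12: rhs = 11, matching y values: 7, 12 (2 points).
  x = 13: rhs = 12, matching y values: none (0 points).
  x = 14: rhs = 15, matching y values: none (0 points).
  x = 15: rhs = 7, matching y values: 8, 11 (2 points).
  x = 16: rhs = 13, matching y values: none (0 points).
  x = 17: rhs = 1, matching y values: 1, 18 (2 points).
  x = 18: rhs = 15, matching y values: none (0 points).
Total affine count: 18.
Full point count |E(F_19)| = 18 + 1 = 19.
Hasse bound: |19 − (19+1)| = |-1| = 1 ≤ 2√19 ≈ 8.7178 ✓.


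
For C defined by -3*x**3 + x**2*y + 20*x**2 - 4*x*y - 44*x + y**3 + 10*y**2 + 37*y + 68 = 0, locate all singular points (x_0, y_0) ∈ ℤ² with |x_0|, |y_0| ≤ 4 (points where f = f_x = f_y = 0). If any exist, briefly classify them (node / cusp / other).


Singular points: {(2, -3)}; classification: node.

Compute partial derivatives:
  f_x = -9*x**2 + 2*x*y + 40*x - 4*y - 44.
  f_y = x**2 - 4*x + 3*y**2 + 20*y + 37.
Scan x_0 ∈ {−4, ..., 4}. For each x_0, f_y(x_0, y) is a polynomial in y; find its integer roots y ∈ {−4, ..., 4}, then test f_x and f at those candidates.
  x = -4: f_y(-4, y) = 3*y**2 + 20*y + 69; no integer root y with |y| ≤ 4.
  x = -3: f_y(-3, y) = 3*y**2 + 20*y + 58; no integer root y with |y| ≤ 4.
  x = -2: f_y(-2, y) = 3*y**2 + 20*y + 49; no integer root y with |y| ≤ 4.
  x = -1: f_y(-1, y) = 3*y**2 + 20*y + 42; no integer root y with |y| ≤ 4.
  x = 0: f_y(0, y) = 3*y**2 + 20*y + 37; no integer root y with |y| ≤ 4.
  x = 1: f_y(1, y) = 3*y**2 + 20*y + 34; no integer root y with |y| ≤ 4.
  x = 2: f_y(2, y) = 3*y**2 + 20*y + 33; vanishes at y ∈ {-3}. (2, -3): f_x = 0, f = 0 — SINGULAR.
  x = 3: f_y(3, y) = 3*y**2 + 20*y + 34; no integer root y with |y| ≤ 4.
  x = 4: f_y(4, y) = 3*y**2 + 20*y + 37; no integer root y with |y| ≤ 4.
Only singular point on the grid: (2, -3).
Classify: substitute x = 2 + u, y = -3 + v and expand: f = -3*u**3 + u**2*v - u**2 + v**3 + v**2.
No constant or linear terms (consistent with a singular point). Quadratic part: -u**2 + v**2. Cubic part: -3*u**3 + u**2*v + v**3.
The quadratic part v**2 - u**2 = (v − u)(v + u) splits into two distinct linear factors, so there are two distinct tangent lines y − -3 = ±(x − 2) — this is a node (ordinary double point).
Classification: node.


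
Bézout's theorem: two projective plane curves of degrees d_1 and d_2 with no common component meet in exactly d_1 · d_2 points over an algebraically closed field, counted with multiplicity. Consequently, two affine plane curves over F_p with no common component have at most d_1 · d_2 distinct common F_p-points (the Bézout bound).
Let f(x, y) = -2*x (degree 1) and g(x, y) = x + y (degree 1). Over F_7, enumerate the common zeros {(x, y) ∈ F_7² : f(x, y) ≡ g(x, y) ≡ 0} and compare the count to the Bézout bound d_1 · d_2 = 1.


Common zeros: {(0, 0)}; count = 1; Bézout bound = 1.

deg(f) = 1, deg(g) = 1, so Bézout bound = 1.
Scan x ∈ F_7. For each x, list the y ∈ F_7 with f(x, y) ≡ 0 and those with g(x, y) ≡ 0 (mod 7); the common zeros in that column are the intersection.
  x = 0: f ≡ 0 at y ∈ {0, 1, 2, 3, 4, 5, 6}; g ≡ 0 at y ∈ {0}; common: {0}.
  x = 1: f ≡ 0 at y ∈ ∅; g ≡ 0 at y ∈ {6}; common: ∅.
  x = 2: f ≡ 0 at y ∈ ∅; g ≡ 0 at y ∈ {5}; common: ∅.
  x = 3: f ≡ 0 at y ∈ ∅; g ≡ 0 at y ∈ {4}; common: ∅.
  x = 4: f ≡ 0 at y ∈ ∅; g ≡ 0 at y ∈ {3}; common: ∅.
  x = 5: f ≡ 0 at y ∈ ∅; g ≡ 0 at y ∈ {2}; common: ∅.
  x = 6: f ≡ 0 at y ∈ ∅; g ≡ 0 at y ∈ {1}; common: ∅.
Collecting: common zeros = {(0, 0)}, so the count is 1.
Comparison with the Bézout bound: 1 ≤ 1 = deg(f)·deg(g), as expected for curves with no common component (the bound is attained).


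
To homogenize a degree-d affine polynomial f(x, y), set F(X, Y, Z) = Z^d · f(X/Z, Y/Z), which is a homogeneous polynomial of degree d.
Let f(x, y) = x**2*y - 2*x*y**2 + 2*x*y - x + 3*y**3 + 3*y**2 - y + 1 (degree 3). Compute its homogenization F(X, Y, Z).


F(X, Y, Z) = X**2*Y - 2*X*Y**2 + 2*X*Y*Z - X*Z**2 + 3*Y**3 + 3*Y**2*Z - Y*Z**2 + Z**3

deg(f) = 3.
Substitute x = X/Z, y = Y/Z into f, then multiply by Z^3.
  monomial 1·x^2·y^1 ↦ 1·X^2·Y^1·Z^0.
  monomial -2·x^1·y^2 ↦ -2·X^1·Y^2·Z^0.
  monomial 2·x^1·y^1 ↦ 2·X^1·Y^1·Z^1.
  monomial -1·x^1·y^0 ↦ -1·X^1·Y^0·Z^2.
  monomial 3·x^0·y^3 ↦ 3·X^0·Y^3·Z^0.
  monomial 3·x^0·y^2 ↦ 3·X^0·Y^2·Z^1.
  monomial -1·x^0·y^1 ↦ -1·X^0·Y^1·Z^2.
  monomial 1·x^0·y^0 ↦ 1·X^0·Y^0·Z^3.
Collecting: F(X, Y, Z) = X**2*Y - 2*X*Y**2 + 2*X*Y*Z - X*Z**2 + 3*Y**3 + 3*Y**2*Z - Y*Z**2 + Z**3.


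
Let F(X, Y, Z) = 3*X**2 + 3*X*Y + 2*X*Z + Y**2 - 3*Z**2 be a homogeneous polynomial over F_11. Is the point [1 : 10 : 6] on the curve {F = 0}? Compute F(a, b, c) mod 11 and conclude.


F(1,10,6) ≡ 4 (mod 11); P is NOT on the curve.

Evaluate F(1, 10, 6) term-by-term (mod 11).
  3*X**2 ↦ 3·1·1·1 = 3
  3*X*Y ↦ 3·1·10·1 = 30
  2*X*Z ↦ 2·1·1·6 = 12
  Y**2 ↦ 1·1·100·1 = 100
  -3*Z**2 ↦ -3·1·1·36 = -108
Sum: F(1, 10, 6) = (3) + (30) + (12) + (100) + (-108) = 37.
Reducing mod 11: 37 ≡ 4 (mod 11).
Since F(a, b, c) ≡ 4 ≠ 0 (mod 11), P does NOT lie on the curve.


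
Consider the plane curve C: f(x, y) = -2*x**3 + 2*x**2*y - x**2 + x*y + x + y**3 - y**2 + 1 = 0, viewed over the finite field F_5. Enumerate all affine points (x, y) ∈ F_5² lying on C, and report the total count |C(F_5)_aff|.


Affine F_5-points: {(0, 2)}; count = 1.

For each of the 25 pairs (x, y) ∈ F_5², evaluate f(x, y) mod 5. Record the zeros.
  x = 0: [0↦1, 1↦1, 2↦0, 3↦4, 4↦4]  zeros at y ∈ {2}
  x = 1: [0↦4, 1↦2, 2↦4, 3↦1, 4↦4]  zeros at y ∈ ∅
  x = 2: [0↦3, 1↦3, 2↦2, 3↦1, 4↦1]  zeros at y ∈ ∅
  x = 3: [0↦1, 1↦2, 2↦2, 3↦2, 4↦3]  zeros at y ∈ ∅
  x = 4: [0↦1, 1↦2, 2↦2, 3↦2, 4↦3]  zeros at y ∈ ∅
Collecting zeros: affine points = {(0, 2)}.
Total count |C(F_5)_aff| = 1.


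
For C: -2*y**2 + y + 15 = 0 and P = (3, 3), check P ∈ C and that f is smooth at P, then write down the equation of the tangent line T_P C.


Tangent line at P: 33 - 11*y = 0.

Step 1: f(3, 3) = 0, so P lies on C.
Step 2: partial derivatives
  f_x(x, y) = 0, f_y(x, y) = 1 - 4*y.
  f_x(P) = 0, f_y(P) = -11 (gradient nonzero, so P is smooth).
Step 3: tangent line at P: 0·(x − 3) + -11·(y − 3) = 0.
Expanding: 33 - 11*y = 0.


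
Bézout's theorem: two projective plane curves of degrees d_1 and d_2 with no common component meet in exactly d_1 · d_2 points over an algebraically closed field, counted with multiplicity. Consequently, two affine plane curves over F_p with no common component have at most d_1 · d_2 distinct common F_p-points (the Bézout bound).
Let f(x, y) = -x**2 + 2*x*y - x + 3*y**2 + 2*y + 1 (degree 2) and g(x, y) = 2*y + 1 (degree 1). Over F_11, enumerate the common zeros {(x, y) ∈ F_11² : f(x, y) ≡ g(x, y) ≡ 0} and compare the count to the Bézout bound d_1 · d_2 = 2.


Common zeros: ∅; count = 0; Bézout bound = 2.

deg(f) = 2, deg(g) = 1, so Bézout bound = 2.
Scan x ∈ F_11. For each x, list the y ∈ F_11 with f(x, y) ≡ 0 and those with g(x, y) ≡ 0 (mod 11); the common zeros in that column are the intersection.
  x = 0: f ≡ 0 at y ∈ {6, 8}; g ≡ 0 at y ∈ {5}; common: ∅.
  x = 1: f ≡ 0 at y ∈ ∅; g ≡ 0 at y ∈ {5}; common: ∅.
  x = 2: f ≡ 0 at y ∈ ∅; g ≡ 0 at y ∈ {5}; common: ∅.
  x = 3: f ≡ 0 at y ∈ {0, 1}; g ≡ 0 at y ∈ {5}; common: ∅.
  x = 4: f ≡ 0 at y ∈ {7, 8}; g ≡ 0 at y ∈ {5}; common: ∅.
  x = 5: f ≡ 0 at y ∈ ∅; g ≡ 0 at y ∈ {5}; common: ∅.
  x = 6: f ≡ 0 at y ∈ ∅; g ≡ 0 at y ∈ {5}; common: ∅.
  x = 7: f ≡ 0 at y ∈ {0, 2}; g ≡ 0 at y ∈ {5}; common: ∅.
  x = 8: f ≡ 0 at y ∈ ∅; g ≡ 0 at y ∈ {5}; common: ∅.
  x = 9: f ≡ 0 at y ∈ {1, 7}; g ≡ 0 at y ∈ {5}; common: ∅.
  x = 10: f ≡ 0 at y ∈ ∅; g ≡ 0 at y ∈ {5}; common: ∅.
Collecting: common zeros = ∅, so the count is 0.
Comparison with the Bézout bound: 0 ≤ 2 = deg(f)·deg(g), as expected for curves with no common component (the affine F_11-count falls short of the bound because intersections may lie at infinity, over extension fields, or carry multiplicity).


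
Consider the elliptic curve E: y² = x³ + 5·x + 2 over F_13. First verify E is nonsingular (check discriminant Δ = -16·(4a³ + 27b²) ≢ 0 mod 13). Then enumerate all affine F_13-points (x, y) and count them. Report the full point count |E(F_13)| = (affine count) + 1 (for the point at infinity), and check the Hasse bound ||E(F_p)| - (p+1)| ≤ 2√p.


Affine points = {(5, 3), (5, 10), (6, 1), (6, 12), (7, 4), (7, 9), (9, 3), (9, 10), (10, 5), (10, 8), (11, 6), (11, 7), (12, 3), (12, 10)}; affine count = 14; |E(F_13)| = 15.

Discriminant check: Δ ∝ 4a³ + 27b² = 4·5³ + 27·2² = 4·125 + 27·4 ≡ 10 (mod 13). Nonzero ⇒ E is nonsingular.
For each x ∈ F_13, compute rhs = x³ + 5·x + 2 mod 13, then count y ∈ F_13 with y² ≡ rhs.
  x = 0: rhs = 2, matching y values: none (0 points).
  x = 1: rhs = 8, matching y values: none (0 points).
  x = 2: rhs = 7, matching y values: none (0 points).
  x = 3: rhs = 5, matching y values: none (0 points).
  x = 4: rhs = 8, matching y values: none (0 points).
  x = 5: rhs = 9, matching y values: 3, 10 (2 points).
  x = 6: rhs = 1, matching y values: 1, 12 (2 points).
  x = 7: rhs = 3, matching y values: 4, 9 (2 points).
  x = 8: rhs = 8, matching y values: none (0 points).
  x = 9: rhs = 9, matching y values: 3, 10 (2 points).
  x = 10: rhs = 12, matching y values: 5, 8 (2 points).
  x = 11: rhs = 10, matching y values: 6, 7 (2 points).
  x = 12: rhs = 9, matching y values: 3, 10 (2 points).
Total affine count: 14.
Full point count |E(F_13)| = 14 + 1 = 15.
Hasse bound: |15 − (13+1)| = |1| = 1 ≤ 2√13 ≈ 7.2111 ✓.


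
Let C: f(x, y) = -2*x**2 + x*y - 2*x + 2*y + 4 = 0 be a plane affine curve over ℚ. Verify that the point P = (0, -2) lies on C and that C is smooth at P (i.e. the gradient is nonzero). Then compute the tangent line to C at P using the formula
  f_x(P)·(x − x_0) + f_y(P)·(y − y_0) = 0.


Tangent line at P: -4*x + 2*y + 4 = 0.

Step 1: f(0, -2) = 0, so P lies on C.
Step 2: partial derivatives
  f_x(x, y) = -4*x + y - 2, f_y(x, y) = x + 2.
  f_x(P) = -4, f_y(P) = 2 (gradient nonzero, so P is smooth).
Step 3: tangent line at P: -4·(x − 0) + 2·(y − -2) = 0.
Expanding: -4*x + 2*y + 4 = 0.


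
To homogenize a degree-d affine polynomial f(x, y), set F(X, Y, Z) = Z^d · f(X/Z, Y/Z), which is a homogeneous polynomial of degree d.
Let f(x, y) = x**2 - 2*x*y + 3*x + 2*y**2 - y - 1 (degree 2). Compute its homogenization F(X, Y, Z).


F(X, Y, Z) = X**2 - 2*X*Y + 3*X*Z + 2*Y**2 - Y*Z - Z**2

deg(f) = 2.
Substitute x = X/Z, y = Y/Z into f, then multiply by Z^2.
  monomial 1·x^2·y^0 ↦ 1·X^2·Y^0·Z^0.
  monomial -2·x^1·y^1 ↦ -2·X^1·Y^1·Z^0.
  monomial 3·x^1·y^0 ↦ 3·X^1·Y^0·Z^1.
  monomial 2·x^0·y^2 ↦ 2·X^0·Y^2·Z^0.
  monomial -1·x^0·y^1 ↦ -1·X^0·Y^1·Z^1.
  monomial -1·x^0·y^0 ↦ -1·X^0·Y^0·Z^2.
Collecting: F(X, Y, Z) = X**2 - 2*X*Y + 3*X*Z + 2*Y**2 - Y*Z - Z**2.


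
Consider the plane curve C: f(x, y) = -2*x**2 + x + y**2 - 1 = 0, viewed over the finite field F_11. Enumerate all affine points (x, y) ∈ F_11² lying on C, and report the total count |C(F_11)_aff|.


Affine F_11-points: {(0, 1), (0, 10), (3, 4), (3, 7), (6, 1), (6, 10), (7, 2), (7, 9), (8, 0), (9, 0), (10, 2), (10, 9)}; count = 12.

For each of the 121 pairs (x, y) ∈ F_11², evaluate f(x, y) mod 11. Record the zeros.
  x = 0: [0↦10, 1↦0, 2↦3, 3↦8, 4↦4, 5↦2, 6↦2, 7↦4, 8↦8, 9↦3, 10↦0]  zeros at y ∈ {1, 10}
  x = 1: [0↦9, 1↦10, 2↦2, 3↦7, 4↦3, 5↦1, 6↦1, 7↦3, 8↦7, 9↦2, 10↦10]  zeros at y ∈ ∅
  x = 2: [0↦4, 1↦5, 2↦8, 3↦2, 4↦9, 5↦7, 6↦7, 7↦9, 8↦2, 9↦8, 10↦5]  zeros at y ∈ ∅
  x = 3: [0↦6, 1↦7, 2↦10, 3↦4, 4↦0, 5↦9, 6↦9, 7↦0, 8↦4, 9↦10, 10↦7]  zeros at y ∈ {4, 7}
  x = 4: [0↦4, 1↦5, 2↦8, 3↦2, 4↦9, 5↦7, 6↦7, 7↦9, 8↦2, 9↦8, 10↦5]  zeros at y ∈ ∅
  x = 5: [0↦9, 1↦10, 2↦2, 3↦7, 4↦3, 5↦1, 6↦1, 7↦3, 8↦7, 9↦2, 10↦10]  zeros at y ∈ ∅
  x = 6: [0↦10, 1↦0, 2↦3, 3↦8, 4↦4, 5↦2, 6↦2, 7↦4, 8↦8, 9↦3, 10↦0]  zeros at y ∈ {1, 10}
  x = 7: [0↦7, 1↦8, 2↦0, 3↦5, 4↦1, 5↦10, 6↦10, 7↦1, 8↦5, 9↦0, 10↦8]  zeros at y ∈ {2, 9}
  x = 8: [0↦0, 1↦1, 2↦4, 3↦9, 4↦5, 5↦3, 6↦3, 7↦5, 8↦9, 9↦4, 10↦1]  zeros at y ∈ {0}
  x = 9: [0↦0, 1↦1, 2↦4, 3↦9, 4↦5, 5↦3, 6↦3, 7↦5, 8↦9, 9↦4, 10↦1]  zeros at y ∈ {0}
  x = 10: [0↦7, 1↦8, 2↦0, 3↦5, 4↦1, 5↦10, 6↦10, 7↦1, 8↦5, 9↦0, 10↦8]  zeros at y ∈ {2, 9}
Collecting zeros: affine points = {(0, 1), (0, 10), (3, 4), (3, 7), (6, 1), (6, 10), (7, 2), (7, 9), (8, 0), (9, 0), (10, 2), (10, 9)}.
Total count |C(F_11)_aff| = 12.


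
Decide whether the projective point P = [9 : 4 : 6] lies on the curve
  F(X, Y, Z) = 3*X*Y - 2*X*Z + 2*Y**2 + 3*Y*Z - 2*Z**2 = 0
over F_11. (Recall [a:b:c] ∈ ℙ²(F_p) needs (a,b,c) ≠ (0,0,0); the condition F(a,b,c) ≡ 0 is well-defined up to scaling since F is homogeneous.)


F(9,4,6) ≡ 10 (mod 11); P is NOT on the curve.

Evaluate F(9, 4, 6) term-by-term (mod 11).
  3*X*Y ↦ 3·9·4·1 = 108
  -2*X*Z ↦ -2·9·1·6 = -108
  2*Y**2 ↦ 2·1·16·1 = 32
  3*Y*Z ↦ 3·1·4·6 = 72
  -2*Z**2 ↦ -2·1·1·36 = -72
Sum: F(9, 4, 6) = (108) + (-108) + (32) + (72) + (-72) = 32.
Reducing mod 11: 32 ≡ 10 (mod 11).
Since F(a, b, c) ≡ 10 ≠ 0 (mod 11), P does NOT lie on the curve.


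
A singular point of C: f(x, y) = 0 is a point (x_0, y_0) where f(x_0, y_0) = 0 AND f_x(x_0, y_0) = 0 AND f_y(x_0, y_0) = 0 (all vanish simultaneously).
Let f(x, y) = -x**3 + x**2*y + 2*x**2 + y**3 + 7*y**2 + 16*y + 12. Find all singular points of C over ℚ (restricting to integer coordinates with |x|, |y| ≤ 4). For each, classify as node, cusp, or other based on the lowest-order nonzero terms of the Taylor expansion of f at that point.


Singular points: {(0, -2)}; classification: cusp.

Compute partial derivatives:
  f_x = -3*x**2 + 2*x*y + 4*x.
  f_y = x**2 + 3*y**2 + 14*y + 16.
Scan x_0 ∈ {−4, ..., 4}. For each x_0, f_y(x_0, y) is a polynomial in y; find its integer roots y ∈ {−4, ..., 4}, then test f_x and f at those candidates.
  x = -4: f_y(-4, y) = 3*y**2 + 14*y + 32; no integer root y with |y| ≤ 4.
  x = -3: f_y(-3, y) = 3*y**2 + 14*y + 25; no integer root y with |y| ≤ 4.
  x = -2: f_y(-2, y) = 3*y**2 + 14*y + 20; no integer root y with |y| ≤ 4.
  x = -1: f_y(-1, y) = 3*y**2 + 14*y + 17; no integer root y with |y| ≤ 4.
  x = 0: f_y(0, y) = 3*y**2 + 14*y + 16; vanishes at y ∈ {-2}. (0, -2): f_x = 0, f = 0 — SINGULAR.
  x = 1: f_y(1, y) = 3*y**2 + 14*y + 17; no integer root y with |y| ≤ 4.
  x = 2: f_y(2, y) = 3*y**2 + 14*y + 20; no integer root y with |y| ≤ 4.
  x = 3: f_y(3, y) = 3*y**2 + 14*y + 25; no integer root y with |y| ≤ 4.
  x = 4: f_y(4, y) = 3*y**2 + 14*y + 32; no integer root y with |y| ≤ 4.
Only singular point on the grid: (0, -2).
Classify: substitute x = 0 + u, y = -2 + v and expand: f = -u**3 + u**2*v + v**3 + v**2.
No constant or linear terms (consistent with a singular point). Quadratic part: v**2. Cubic part: -u**3 + u**2*v + v**3.
The quadratic part v**2 is a perfect square, so there is a single (double) tangent line v = 0, i.e. y = -2. Restricting the cubic part to that line (v = 0) leaves -u**3 ≠ 0, so f is not divisible by v and the branch is v² ≈ u**3 to lowest order — this is a cusp.
Classification: cusp.


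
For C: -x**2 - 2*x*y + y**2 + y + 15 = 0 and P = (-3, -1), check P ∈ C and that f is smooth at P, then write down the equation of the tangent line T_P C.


Tangent line at P: 8*x + 5*y + 29 = 0.

Step 1: f(-3, -1) = 0, so P lies on C.
Step 2: partial derivatives
  f_x(x, y) = -2*x - 2*y, f_y(x, y) = -2*x + 2*y + 1.
  f_x(P) = 8, f_y(P) = 5 (gradient nonzero, so P is smooth).
Step 3: tangent line at P: 8·(x − -3) + 5·(y − -1) = 0.
Expanding: 8*x + 5*y + 29 = 0.


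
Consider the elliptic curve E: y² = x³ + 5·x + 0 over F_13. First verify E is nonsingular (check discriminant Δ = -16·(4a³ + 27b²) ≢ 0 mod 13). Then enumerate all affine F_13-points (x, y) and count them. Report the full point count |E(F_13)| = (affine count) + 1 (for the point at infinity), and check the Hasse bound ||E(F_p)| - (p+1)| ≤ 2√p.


Affine points = {(0, 0), (3, 4), (3, 9), (6, 5), (6, 8), (7, 1), (7, 12), (10, 6), (10, 7)}; affine count = 9; |E(F_13)| = 10.

Discriminant check: Δ ∝ 4a³ + 27b² = 4·5³ + 27·0² = 4·125 + 27·0 ≡ 6 (mod 13). Nonzero ⇒ E is nonsingular.
For each x ∈ F_13, compute rhs = x³ + 5·x + 0 mod 13, then count y ∈ F_13 with y² ≡ rhs.
  x = 0: rhs = 0, matching y values: 0 (1 points).
  x = 1: rhs = 6, matching y values: none (0 points).
  x = 2: rhs = 5, matching y values: none (0 points).
  x = 3: rhs = 3, matching y values: 4, 9 (2 points).
  x = 4: rhs = 6, matching y values: none (0 points).
  x = 5: rhs = 7, matching y values: none (0 points).
  x = 6: rhs = 12, matching y values: 5, 8 (2 points).
  x = 7: rhs = 1, matching y values: 1, 12 (2 points).
  x = 8: rhs = 6, matching y values: none (0 points).
  x = 9: rhs = 7, matching y values: none (0 points).
  x = 10: rhs = 10, matching y values: 6, 7 (2 points).
  x = 11: rhs = 8, matching y values: none (0 points).
  x = 12: rhs = 7, matching y values: none (0 points).
Total affine count: 9.
Full point count |E(F_13)| = 9 + 1 = 10.
Hasse bound: |10 − (13+1)| = |-4| = 4 ≤ 2√13 ≈ 7.2111 ✓.


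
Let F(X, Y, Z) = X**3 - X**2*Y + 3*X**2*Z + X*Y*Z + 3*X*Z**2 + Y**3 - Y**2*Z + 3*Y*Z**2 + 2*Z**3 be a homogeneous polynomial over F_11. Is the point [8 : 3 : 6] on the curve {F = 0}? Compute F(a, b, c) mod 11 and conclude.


F(8,3,6) ≡ 8 (mod 11); P is NOT on the curve.

Evaluate F(8, 3, 6) term-by-term (mod 11).
  X**3 ↦ 1·512·1·1 = 512
  -X**2*Y ↦ -1·64·3·1 = -192
  3*X**2*Z ↦ 3·64·1·6 = 1152
  X*Y*Z ↦ 1·8·3·6 = 144
  3*X*Z**2 ↦ 3·8·1·36 = 864
  Y**3 ↦ 1·1·27·1 = 27
  -Y**2*Z ↦ -1·1·9·6 = -54
  3*Y*Z**2 ↦ 3·1·3·36 = 324
  2*Z**3 ↦ 2·1·1·216 = 432
Sum: F(8, 3, 6) = (512) + (-192) + (1152) + (144) + (864) + (27) + (-54) + (324) + (432) = 3209.
Reducing mod 11: 3209 ≡ 8 (mod 11).
Since F(a, b, c) ≡ 8 ≠ 0 (mod 11), P does NOT lie on the curve.


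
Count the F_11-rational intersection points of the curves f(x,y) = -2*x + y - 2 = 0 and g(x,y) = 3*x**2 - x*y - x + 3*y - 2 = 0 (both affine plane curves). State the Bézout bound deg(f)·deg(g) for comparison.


Common zeros: {(3, 8), (5, 1)}; count = 2; Bézout bound = 2.

deg(f) = 1, deg(g) = 2, so Bézout bound = 2.
Scan x ∈ F_11. For each x, list the y ∈ F_11 with f(x, y) ≡ 0 and those with g(x, y) ≡ 0 (mod 11); the common zeros in that column are the intersection.
  x = 0: f ≡ 0 at y ∈ {2}; g ≡ 0 at y ∈ {8}; common: ∅.
  x = 1: f ≡ 0 at y ∈ {4}; g ≡ 0 at y ∈ {0}; common: ∅.
  x = 2: f ≡ 0 at y ∈ {6}; g ≡ 0 at y ∈ {3}; common: ∅.
  x = 3: f ≡ 0 at y ∈ {8}; g ≡ 0 at y ∈ {0, 1, 2, 3, 4, 5, 6, 7, 8, 9, 10}; common: {8}.
  x = 4: f ≡ 0 at y ∈ {10}; g ≡ 0 at y ∈ {9}; common: ∅.
  x = 5: f ≡ 0 at y ∈ {1}; g ≡ 0 at y ∈ {1}; common: {1}.
  x = 6: f ≡ 0 at y ∈ {3}; g ≡ 0 at y ∈ {4}; common: ∅.
  x = 7: f ≡ 0 at y ∈ {5}; g ≡ 0 at y ∈ {7}; common: ∅.
  x = 8: f ≡ 0 at y ∈ {7}; g ≡ 0 at y ∈ {10}; common: ∅.
  x = 9: f ≡ 0 at y ∈ {9}; g ≡ 0 at y ∈ {2}; common: ∅.
  x = 10: f ≡ 0 at y ∈ {0}; g ≡ 0 at y ∈ {5}; common: ∅.
Collecting: common zeros = {(3, 8), (5, 1)}, so the count is 2.
Comparison with the Bézout bound: 2 ≤ 2 = deg(f)·deg(g), as expected for curves with no common component (the bound is attained).


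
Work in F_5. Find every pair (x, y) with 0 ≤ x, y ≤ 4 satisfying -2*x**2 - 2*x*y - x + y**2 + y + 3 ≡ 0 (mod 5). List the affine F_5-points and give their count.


Affine F_5-points: {(0, 1), (0, 3), (1, 0), (1, 1), (4, 3), (4, 4)}; count = 6.

For each of the 25 pairs (x, y) ∈ F_5², evaluate f(x, y) mod 5. Record the zeros.
  x = 0: [0↦3, 1↦0, 2↦4, 3↦0, 4↦3]  zeros at y ∈ {1, 3}
  x = 1: [0↦0, 1↦0, 2↦2, 3↦1, 4↦2]  zeros at y ∈ {0, 1}
  x = 2: [0↦3, 1↦1, 2↦1, 3↦3, 4↦2]  zeros at y ∈ ∅
  x = 3: [0↦2, 1↦3, 2↦1, 3↦1, 4↦3]  zeros at y ∈ ∅
  x = 4: [0↦2, 1↦1, 2↦2, 3↦0, 4↦0]  zeros at y ∈ {3, 4}
Collecting zeros: affine points = {(0, 1), (0, 3), (1, 0), (1, 1), (4, 3), (4, 4)}.
Total count |C(F_5)_aff| = 6.


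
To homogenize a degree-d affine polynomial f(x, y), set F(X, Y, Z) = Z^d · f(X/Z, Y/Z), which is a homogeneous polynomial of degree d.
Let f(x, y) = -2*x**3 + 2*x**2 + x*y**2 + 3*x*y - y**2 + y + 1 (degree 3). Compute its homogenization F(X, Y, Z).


F(X, Y, Z) = -2*X**3 + 2*X**2*Z + X*Y**2 + 3*X*Y*Z - Y**2*Z + Y*Z**2 + Z**3

deg(f) = 3.
Substitute x = X/Z, y = Y/Z into f, then multiply by Z^3.
  monomial -2·x^3·y^0 ↦ -2·X^3·Y^0·Z^0.
  monomial 2·x^2·y^0 ↦ 2·X^2·Y^0·Z^1.
  monomial 1·x^1·y^2 ↦ 1·X^1·Y^2·Z^0.
  monomial 3·x^1·y^1 ↦ 3·X^1·Y^1·Z^1.
  monomial -1·x^0·y^2 ↦ -1·X^0·Y^2·Z^1.
  monomial 1·x^0·y^1 ↦ 1·X^0·Y^1·Z^2.
  monomial 1·x^0·y^0 ↦ 1·X^0·Y^0·Z^3.
Collecting: F(X, Y, Z) = -2*X**3 + 2*X**2*Z + X*Y**2 + 3*X*Y*Z - Y**2*Z + Y*Z**2 + Z**3.


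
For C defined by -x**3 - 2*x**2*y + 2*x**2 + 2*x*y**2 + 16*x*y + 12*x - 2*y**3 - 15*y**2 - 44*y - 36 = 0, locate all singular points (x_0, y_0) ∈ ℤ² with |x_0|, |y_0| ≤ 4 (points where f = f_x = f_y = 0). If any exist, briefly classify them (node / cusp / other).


Singular points: {(2, -2)}; classification: cusp.

Compute partial derivatives:
  f_x = -3*x**2 - 4*x*y + 4*x + 2*y**2 + 16*y + 12.
  f_y = -2*x**2 + 4*x*y + 16*x - 6*y**2 - 30*y - 44.
Scan x_0 ∈ {−4, ..., 4}. For each x_0, f_y(x_0, y) is a polynomial in y; find its integer roots y ∈ {−4, ..., 4}, then test f_x and f at those candidates.
  x = -4: f_y(-4, y) = -6*y**2 - 46*y - 140; no integer root y with |y| ≤ 4.
  x = -3: f_y(-3, y) = -6*y**2 - 42*y - 110; no integer root y with |y| ≤ 4.
  x = -2: f_y(-2, y) = -6*y**2 - 38*y - 84; no integer root y with |y| ≤ 4.
  x = -1: f_y(-1, y) = -6*y**2 - 34*y - 62; no integer root y with |y| ≤ 4.
  x = 0: f_y(0, y) = -6*y**2 - 30*y - 44; no integer root y with |y| ≤ 4.
  x = 1: f_y(1, y) = -6*y**2 - 26*y - 30; no integer root y with |y| ≤ 4.
  x = 2: f_y(2, y) = -6*y**2 - 22*y - 20; vanishes at y ∈ {-2}. (2, -2): f_x = 0, f = 0 — SINGULAR.
  x = 3: f_y(3, y) = -6*y**2 - 18*y - 14; no integer root y with |y| ≤ 4.
  x = 4: f_y(4, y) = -6*y**2 - 14*y - 12; no integer root y with |y| ≤ 4.
Only singular point on the grid: (2, -2).
Classify: substitute x = 2 + u, y = -2 + v and expand: f = -u**3 - 2*u**2*v + 2*u*v**2 - 2*v**3 + v**2.
No constant or linear terms (consistent with a singular point). Quadratic part: v**2. Cubic part: -u**3 - 2*u**2*v + 2*u*v**2 - 2*v**3.
The quadratic part v**2 is a perfect square, so there is a single (double) tangent line v = 0, i.e. y = -2. Restricting the cubic part to that line (v = 0) leaves -u**3 ≠ 0, so f is not divisible by v and the branch is v² ≈ u**3 to lowest order — this is a cusp.
Classification: cusp.


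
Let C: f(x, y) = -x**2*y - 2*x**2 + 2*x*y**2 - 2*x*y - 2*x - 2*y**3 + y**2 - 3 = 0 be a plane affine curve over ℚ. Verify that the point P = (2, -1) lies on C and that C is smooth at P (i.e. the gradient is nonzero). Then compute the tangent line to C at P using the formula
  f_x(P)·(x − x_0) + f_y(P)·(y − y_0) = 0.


Tangent line at P: -2*x - 24*y - 20 = 0.

Step 1: f(2, -1) = 0, so P lies on C.
Step 2: partial derivatives
  f_x(x, y) = -2*x*y - 4*x + 2*y**2 - 2*y - 2, f_y(x, y) = -x**2 + 4*x*y - 2*x - 6*y**2 + 2*y.
  f_x(P) = -2, f_y(P) = -24 (gradient nonzero, so P is smooth).
Step 3: tangent line at P: -2·(x − 2) + -24·(y − -1) = 0.
Expanding: -2*x - 24*y - 20 = 0.


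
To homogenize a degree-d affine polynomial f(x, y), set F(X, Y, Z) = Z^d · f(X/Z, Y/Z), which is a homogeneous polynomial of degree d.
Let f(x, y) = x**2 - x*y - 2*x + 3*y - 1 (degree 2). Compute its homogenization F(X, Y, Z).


F(X, Y, Z) = X**2 - X*Y - 2*X*Z + 3*Y*Z - Z**2

deg(f) = 2.
Substitute x = X/Z, y = Y/Z into f, then multiply by Z^2.
  monomial 1·x^2·y^0 ↦ 1·X^2·Y^0·Z^0.
  monomial -1·x^1·y^1 ↦ -1·X^1·Y^1·Z^0.
  monomial -2·x^1·y^0 ↦ -2·X^1·Y^0·Z^1.
  monomial 3·x^0·y^1 ↦ 3·X^0·Y^1·Z^1.
  monomial -1·x^0·y^0 ↦ -1·X^0·Y^0·Z^2.
Collecting: F(X, Y, Z) = X**2 - X*Y - 2*X*Z + 3*Y*Z - Z**2.
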